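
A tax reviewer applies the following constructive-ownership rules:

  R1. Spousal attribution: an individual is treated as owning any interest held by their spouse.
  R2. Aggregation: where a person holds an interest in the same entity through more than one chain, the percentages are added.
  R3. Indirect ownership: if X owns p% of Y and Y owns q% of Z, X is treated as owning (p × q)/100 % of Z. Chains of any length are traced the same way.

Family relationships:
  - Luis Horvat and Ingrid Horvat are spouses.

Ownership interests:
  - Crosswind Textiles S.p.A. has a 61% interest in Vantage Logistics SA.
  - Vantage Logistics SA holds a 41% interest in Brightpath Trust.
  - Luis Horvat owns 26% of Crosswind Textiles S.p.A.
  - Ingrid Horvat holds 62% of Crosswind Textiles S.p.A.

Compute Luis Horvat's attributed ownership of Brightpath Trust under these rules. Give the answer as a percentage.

22.0088%

By spousal attribution (R1), Luis Horvat is treated as also owning Ingrid Horvat's interest in Crosswind Textiles S.p.A, giving 26% + 62% = 88%.
Chain via Crosswind Textiles S.p.A. → Vantage Logistics SA (R3): 88% × 61% × 41% = 22.0088% of Brightpath Trust.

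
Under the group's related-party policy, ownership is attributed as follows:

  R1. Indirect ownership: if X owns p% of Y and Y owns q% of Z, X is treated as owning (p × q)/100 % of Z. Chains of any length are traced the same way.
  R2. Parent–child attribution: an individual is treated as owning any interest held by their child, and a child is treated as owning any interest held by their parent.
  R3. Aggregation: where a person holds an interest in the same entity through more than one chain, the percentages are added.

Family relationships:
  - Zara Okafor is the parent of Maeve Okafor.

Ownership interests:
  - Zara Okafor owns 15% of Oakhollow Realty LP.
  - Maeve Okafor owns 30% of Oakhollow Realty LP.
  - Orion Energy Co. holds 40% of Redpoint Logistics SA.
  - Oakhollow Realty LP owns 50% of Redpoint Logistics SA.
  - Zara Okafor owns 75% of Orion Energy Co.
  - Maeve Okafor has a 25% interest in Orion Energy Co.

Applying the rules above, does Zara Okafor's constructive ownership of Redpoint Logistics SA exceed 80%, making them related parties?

By parent–child attribution (R2), Zara Okafor is treated as also owning Maeve Okafor's interest in Orion Energy Co, giving 75% + 25% = 100%.
By parent–child attribution (R2), Zara Okafor is treated as also owning Maeve Okafor's interest in Oakhollow Realty LP, giving 15% + 30% = 45%.
Chain via Orion Energy Co. (R1): 100% × 40% = 40% of Redpoint Logistics SA.
Chain via Oakhollow Realty LP (R1): 45% × 50% = 22.5% of Redpoint Logistics SA.
Aggregating (R3): 40% + 22.5% = 62.5%.
62.5% does not exceed the 80% threshold, so Zara is not a related party to Redpoint Logistics SA.

No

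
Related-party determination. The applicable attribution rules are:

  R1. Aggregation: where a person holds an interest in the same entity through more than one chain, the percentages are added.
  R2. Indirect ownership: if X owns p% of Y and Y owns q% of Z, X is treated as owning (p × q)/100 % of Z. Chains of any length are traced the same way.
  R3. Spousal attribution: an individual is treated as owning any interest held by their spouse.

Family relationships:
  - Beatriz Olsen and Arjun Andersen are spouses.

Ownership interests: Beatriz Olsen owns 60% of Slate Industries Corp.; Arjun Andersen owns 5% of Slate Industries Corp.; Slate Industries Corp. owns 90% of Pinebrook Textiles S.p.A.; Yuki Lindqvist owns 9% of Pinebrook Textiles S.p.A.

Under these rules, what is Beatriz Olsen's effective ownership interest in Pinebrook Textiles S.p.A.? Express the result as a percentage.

By spousal attribution (R3), Beatriz Olsen is treated as also owning Arjun Andersen's interest in Slate Industries Corp, giving 60% + 5% = 65%.
Chain via Slate Industries Corp. (R2): 65% × 90% = 58.5% of Pinebrook Textiles S.p.A.

58.5%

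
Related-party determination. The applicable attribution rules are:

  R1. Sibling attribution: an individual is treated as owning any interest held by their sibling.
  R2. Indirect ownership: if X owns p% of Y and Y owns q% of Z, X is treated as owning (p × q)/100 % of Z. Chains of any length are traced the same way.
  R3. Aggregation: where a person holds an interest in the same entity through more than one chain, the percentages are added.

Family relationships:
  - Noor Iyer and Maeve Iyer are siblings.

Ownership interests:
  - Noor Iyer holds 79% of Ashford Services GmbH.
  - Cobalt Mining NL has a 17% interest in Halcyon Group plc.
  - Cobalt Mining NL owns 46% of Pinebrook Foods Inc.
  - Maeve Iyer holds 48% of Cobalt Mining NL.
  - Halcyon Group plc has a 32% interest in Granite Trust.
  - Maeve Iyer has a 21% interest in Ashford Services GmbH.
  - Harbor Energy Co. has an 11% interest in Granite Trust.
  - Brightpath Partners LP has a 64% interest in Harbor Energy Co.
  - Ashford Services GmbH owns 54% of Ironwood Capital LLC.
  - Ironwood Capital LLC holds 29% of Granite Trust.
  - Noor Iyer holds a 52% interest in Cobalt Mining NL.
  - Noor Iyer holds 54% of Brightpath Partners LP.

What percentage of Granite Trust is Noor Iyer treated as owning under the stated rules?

By sibling attribution (R1), Noor Iyer is treated as also owning Maeve Iyer's interest in Ashford Services GmbH, giving 79% + 21% = 100%.
By sibling attribution (R1), Noor Iyer is treated as also owning Maeve Iyer's interest in Cobalt Mining NL, giving 52% + 48% = 100%.
Chain via Ashford Services GmbH → Ironwood Capital LLC (R2): 100% × 54% × 29% = 15.66% of Granite Trust.
Chain via Cobalt Mining NL → Halcyon Group plc (R2): 100% × 17% × 32% = 5.44% of Granite Trust.
Chain via Brightpath Partners LP → Harbor Energy Co. (R2): 54% × 64% × 11% = 3.8016% of Granite Trust.
Aggregating (R3): 15.66% + 5.44% + 3.8016% = 24.9016%.

24.9016%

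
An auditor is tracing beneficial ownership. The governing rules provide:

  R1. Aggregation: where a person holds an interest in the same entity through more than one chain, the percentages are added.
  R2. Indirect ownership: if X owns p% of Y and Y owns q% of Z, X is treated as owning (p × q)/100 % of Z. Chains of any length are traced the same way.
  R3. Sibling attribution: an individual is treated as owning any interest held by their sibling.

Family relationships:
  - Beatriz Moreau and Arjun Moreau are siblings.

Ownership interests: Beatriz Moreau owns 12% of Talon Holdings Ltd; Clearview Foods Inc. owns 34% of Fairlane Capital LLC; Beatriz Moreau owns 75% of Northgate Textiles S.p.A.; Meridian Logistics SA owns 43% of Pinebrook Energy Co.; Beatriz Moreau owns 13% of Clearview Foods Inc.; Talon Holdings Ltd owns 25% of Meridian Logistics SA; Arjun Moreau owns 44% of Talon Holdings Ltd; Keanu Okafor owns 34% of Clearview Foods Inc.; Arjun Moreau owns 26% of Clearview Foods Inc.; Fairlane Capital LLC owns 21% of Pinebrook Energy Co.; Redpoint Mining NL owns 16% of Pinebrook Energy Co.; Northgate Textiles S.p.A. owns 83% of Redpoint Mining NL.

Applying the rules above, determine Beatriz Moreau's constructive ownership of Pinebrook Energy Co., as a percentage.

18.7646%

By sibling attribution (R3), Beatriz Moreau is treated as also owning Arjun Moreau's interest in Clearview Foods Inc, giving 13% + 26% = 39%.
By sibling attribution (R3), Beatriz Moreau is treated as also owning Arjun Moreau's interest in Talon Holdings Ltd, giving 12% + 44% = 56%.
Chain via Northgate Textiles S.p.A. → Redpoint Mining NL (R2): 75% × 83% × 16% = 9.96% of Pinebrook Energy Co.
Chain via Clearview Foods Inc. → Fairlane Capital LLC (R2): 39% × 34% × 21% = 2.7846% of Pinebrook Energy Co.
Chain via Talon Holdings Ltd → Meridian Logistics SA (R2): 56% × 25% × 43% = 6.02% of Pinebrook Energy Co.
Aggregating (R1): 9.96% + 2.7846% + 6.02% = 18.7646%.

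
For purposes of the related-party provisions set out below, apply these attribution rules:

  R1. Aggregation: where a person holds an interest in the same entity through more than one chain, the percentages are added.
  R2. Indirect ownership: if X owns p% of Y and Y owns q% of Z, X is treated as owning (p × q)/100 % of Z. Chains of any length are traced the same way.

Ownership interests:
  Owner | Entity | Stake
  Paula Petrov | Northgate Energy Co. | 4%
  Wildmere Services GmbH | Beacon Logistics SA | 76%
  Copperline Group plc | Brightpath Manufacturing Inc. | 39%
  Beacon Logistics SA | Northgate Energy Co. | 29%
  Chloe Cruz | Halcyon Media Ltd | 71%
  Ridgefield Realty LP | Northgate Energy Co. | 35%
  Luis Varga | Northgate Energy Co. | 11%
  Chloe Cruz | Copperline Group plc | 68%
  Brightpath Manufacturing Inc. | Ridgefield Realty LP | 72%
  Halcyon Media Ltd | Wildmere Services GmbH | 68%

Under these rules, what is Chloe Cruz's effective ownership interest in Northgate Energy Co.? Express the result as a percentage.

Chain via Halcyon Media Ltd → Wildmere Services GmbH → Beacon Logistics SA (R2): 71% × 68% × 76% × 29% = 10.640912% of Northgate Energy Co.
Chain via Copperline Group plc → Brightpath Manufacturing Inc. → Ridgefield Realty LP (R2): 68% × 39% × 72% × 35% = 6.68304% of Northgate Energy Co.
Aggregating (R1): 10.640912% + 6.68304% = 17.323952%.

17.323952%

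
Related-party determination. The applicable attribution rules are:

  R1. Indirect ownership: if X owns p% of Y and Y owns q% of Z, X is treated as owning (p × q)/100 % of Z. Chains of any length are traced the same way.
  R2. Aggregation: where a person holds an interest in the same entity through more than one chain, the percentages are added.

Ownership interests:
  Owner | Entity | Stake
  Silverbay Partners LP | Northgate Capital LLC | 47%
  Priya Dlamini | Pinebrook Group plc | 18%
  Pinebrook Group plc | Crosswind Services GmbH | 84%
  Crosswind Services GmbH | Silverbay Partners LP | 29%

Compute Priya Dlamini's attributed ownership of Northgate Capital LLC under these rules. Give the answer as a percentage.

Chain via Pinebrook Group plc → Crosswind Services GmbH → Silverbay Partners LP (R1): 18% × 84% × 29% × 47% = 2.060856% of Northgate Capital LLC.

2.060856%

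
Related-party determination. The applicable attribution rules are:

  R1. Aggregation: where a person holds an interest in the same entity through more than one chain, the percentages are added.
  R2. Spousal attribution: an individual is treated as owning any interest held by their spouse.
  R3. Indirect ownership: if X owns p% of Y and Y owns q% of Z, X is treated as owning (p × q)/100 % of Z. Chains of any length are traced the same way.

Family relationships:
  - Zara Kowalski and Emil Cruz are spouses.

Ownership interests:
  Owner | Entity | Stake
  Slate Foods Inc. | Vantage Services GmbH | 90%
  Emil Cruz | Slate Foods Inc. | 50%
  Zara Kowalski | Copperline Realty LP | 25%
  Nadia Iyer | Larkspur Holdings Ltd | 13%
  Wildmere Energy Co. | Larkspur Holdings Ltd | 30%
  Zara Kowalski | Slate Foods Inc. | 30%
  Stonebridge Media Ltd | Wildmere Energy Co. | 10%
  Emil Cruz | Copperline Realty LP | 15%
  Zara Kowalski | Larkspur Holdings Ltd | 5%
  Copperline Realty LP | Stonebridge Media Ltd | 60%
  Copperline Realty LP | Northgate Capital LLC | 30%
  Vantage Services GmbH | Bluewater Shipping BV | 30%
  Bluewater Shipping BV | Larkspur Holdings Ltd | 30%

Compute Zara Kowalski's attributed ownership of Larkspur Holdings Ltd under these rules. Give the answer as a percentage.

12.2%

By spousal attribution (R2), Zara Kowalski is treated as also owning Emil Cruz's interest in Slate Foods Inc, giving 30% + 50% = 80%.
By spousal attribution (R2), Zara Kowalski is treated as also owning Emil Cruz's interest in Copperline Realty LP, giving 25% + 15% = 40%.
Chain via Slate Foods Inc. → Vantage Services GmbH → Bluewater Shipping BV (R3): 80% × 90% × 30% × 30% = 6.48% of Larkspur Holdings Ltd.
Chain via Copperline Realty LP → Stonebridge Media Ltd → Wildmere Energy Co. (R3): 40% × 60% × 10% × 30% = 0.72% of Larkspur Holdings Ltd.
Direct interest in Larkspur Holdings Ltd: 5%.
Aggregating (R1): 6.48% + 0.72% + 5% = 12.2%.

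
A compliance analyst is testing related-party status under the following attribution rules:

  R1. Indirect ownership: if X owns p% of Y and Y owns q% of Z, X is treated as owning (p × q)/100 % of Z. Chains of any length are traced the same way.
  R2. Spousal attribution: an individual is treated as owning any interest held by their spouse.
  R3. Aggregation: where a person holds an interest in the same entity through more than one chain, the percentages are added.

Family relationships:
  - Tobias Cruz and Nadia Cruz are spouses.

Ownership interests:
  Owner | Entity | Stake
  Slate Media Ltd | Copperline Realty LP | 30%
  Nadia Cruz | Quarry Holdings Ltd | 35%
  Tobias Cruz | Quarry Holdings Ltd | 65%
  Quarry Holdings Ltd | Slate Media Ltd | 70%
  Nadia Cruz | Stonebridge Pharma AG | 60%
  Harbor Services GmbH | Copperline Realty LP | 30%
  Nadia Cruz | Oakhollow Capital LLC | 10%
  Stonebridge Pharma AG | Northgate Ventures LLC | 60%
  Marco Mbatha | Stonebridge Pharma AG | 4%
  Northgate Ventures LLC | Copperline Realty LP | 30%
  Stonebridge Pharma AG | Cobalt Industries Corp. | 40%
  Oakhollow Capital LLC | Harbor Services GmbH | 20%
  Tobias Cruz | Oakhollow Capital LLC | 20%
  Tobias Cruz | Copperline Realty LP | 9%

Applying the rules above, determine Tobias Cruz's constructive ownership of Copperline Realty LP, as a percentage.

By spousal attribution (R2), Tobias Cruz is treated as also owning Nadia Cruz's interest in Oakhollow Capital LLC, giving 20% + 10% = 30%.
By spousal attribution (R2), Tobias Cruz is treated as also owning Nadia Cruz's interest in Quarry Holdings Ltd, giving 65% + 35% = 100%.
By spousal attribution (R2), Tobias Cruz is treated as owning Nadia Cruz's 60% interest in Stonebridge Pharma AG.
Chain via Oakhollow Capital LLC → Harbor Services GmbH (R1): 30% × 20% × 30% = 1.8% of Copperline Realty LP.
Chain via Quarry Holdings Ltd → Slate Media Ltd (R1): 100% × 70% × 30% = 21% of Copperline Realty LP.
Direct interest in Copperline Realty LP: 9%.
Chain via Stonebridge Pharma AG → Northgate Ventures LLC (R1): 60% × 60% × 30% = 10.8% of Copperline Realty LP.
Aggregating (R3): 1.8% + 21% + 9% + 10.8% = 42.6%.

42.6%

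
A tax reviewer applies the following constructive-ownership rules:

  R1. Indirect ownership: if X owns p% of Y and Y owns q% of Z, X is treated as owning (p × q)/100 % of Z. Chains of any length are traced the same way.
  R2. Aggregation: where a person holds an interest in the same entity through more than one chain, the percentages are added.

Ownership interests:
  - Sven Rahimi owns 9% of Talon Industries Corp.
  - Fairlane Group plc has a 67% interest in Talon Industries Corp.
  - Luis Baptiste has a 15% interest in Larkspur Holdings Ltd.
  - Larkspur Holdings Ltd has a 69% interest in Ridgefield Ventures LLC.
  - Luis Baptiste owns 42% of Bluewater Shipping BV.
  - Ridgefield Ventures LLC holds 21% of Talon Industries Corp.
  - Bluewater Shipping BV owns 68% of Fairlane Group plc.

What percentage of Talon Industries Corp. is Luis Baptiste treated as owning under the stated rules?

21.3087%

Chain via Larkspur Holdings Ltd → Ridgefield Ventures LLC (R1): 15% × 69% × 21% = 2.1735% of Talon Industries Corp.
Chain via Bluewater Shipping BV → Fairlane Group plc (R1): 42% × 68% × 67% = 19.1352% of Talon Industries Corp.
Aggregating (R2): 2.1735% + 19.1352% = 21.3087%.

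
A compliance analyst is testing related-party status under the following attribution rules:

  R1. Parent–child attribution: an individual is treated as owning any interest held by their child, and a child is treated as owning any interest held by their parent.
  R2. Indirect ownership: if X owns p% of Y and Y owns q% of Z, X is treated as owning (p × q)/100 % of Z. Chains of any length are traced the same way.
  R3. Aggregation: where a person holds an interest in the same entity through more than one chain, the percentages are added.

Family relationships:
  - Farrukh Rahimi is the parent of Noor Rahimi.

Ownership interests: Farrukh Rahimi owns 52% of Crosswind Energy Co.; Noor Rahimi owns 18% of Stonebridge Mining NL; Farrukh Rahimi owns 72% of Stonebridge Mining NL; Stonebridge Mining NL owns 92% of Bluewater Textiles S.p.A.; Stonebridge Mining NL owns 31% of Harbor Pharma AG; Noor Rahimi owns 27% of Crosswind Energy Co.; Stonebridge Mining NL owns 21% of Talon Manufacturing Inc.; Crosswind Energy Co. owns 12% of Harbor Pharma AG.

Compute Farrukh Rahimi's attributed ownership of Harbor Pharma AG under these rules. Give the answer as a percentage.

37.38%

By parent–child attribution (R1), Farrukh Rahimi is treated as also owning Noor Rahimi's interest in Stonebridge Mining NL, giving 72% + 18% = 90%.
By parent–child attribution (R1), Farrukh Rahimi is treated as also owning Noor Rahimi's interest in Crosswind Energy Co, giving 52% + 27% = 79%.
Chain via Stonebridge Mining NL (R2): 90% × 31% = 27.9% of Harbor Pharma AG.
Chain via Crosswind Energy Co. (R2): 79% × 12% = 9.48% of Harbor Pharma AG.
Aggregating (R3): 27.9% + 9.48% = 37.38%.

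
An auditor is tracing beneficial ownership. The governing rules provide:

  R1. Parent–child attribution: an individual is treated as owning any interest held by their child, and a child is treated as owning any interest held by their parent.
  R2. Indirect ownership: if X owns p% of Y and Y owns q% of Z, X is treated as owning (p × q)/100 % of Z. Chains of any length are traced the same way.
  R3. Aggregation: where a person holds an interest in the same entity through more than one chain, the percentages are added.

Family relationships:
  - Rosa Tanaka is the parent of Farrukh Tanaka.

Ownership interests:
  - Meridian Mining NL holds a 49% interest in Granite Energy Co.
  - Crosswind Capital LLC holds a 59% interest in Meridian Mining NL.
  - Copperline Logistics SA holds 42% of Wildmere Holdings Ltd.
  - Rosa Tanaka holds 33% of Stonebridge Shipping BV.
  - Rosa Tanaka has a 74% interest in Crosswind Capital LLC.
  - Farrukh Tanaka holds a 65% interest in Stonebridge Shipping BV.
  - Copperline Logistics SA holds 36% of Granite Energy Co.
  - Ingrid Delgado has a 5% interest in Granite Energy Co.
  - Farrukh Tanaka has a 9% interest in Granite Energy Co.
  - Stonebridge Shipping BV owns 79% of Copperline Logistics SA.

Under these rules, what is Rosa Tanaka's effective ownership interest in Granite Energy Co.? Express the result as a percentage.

58.2646%

By parent–child attribution (R1), Rosa Tanaka is treated as also owning Farrukh Tanaka's interest in Stonebridge Shipping BV, giving 33% + 65% = 98%.
By parent–child attribution (R1), Rosa Tanaka is treated as owning Farrukh Tanaka's 9% interest in Granite Energy Co.
Chain via Crosswind Capital LLC → Meridian Mining NL (R2): 74% × 59% × 49% = 21.3934% of Granite Energy Co.
Chain via Stonebridge Shipping BV → Copperline Logistics SA (R2): 98% × 79% × 36% = 27.8712% of Granite Energy Co.
Direct interest in Granite Energy Co: 9%.
Aggregating (R3): 21.3934% + 27.8712% + 9% = 58.2646%.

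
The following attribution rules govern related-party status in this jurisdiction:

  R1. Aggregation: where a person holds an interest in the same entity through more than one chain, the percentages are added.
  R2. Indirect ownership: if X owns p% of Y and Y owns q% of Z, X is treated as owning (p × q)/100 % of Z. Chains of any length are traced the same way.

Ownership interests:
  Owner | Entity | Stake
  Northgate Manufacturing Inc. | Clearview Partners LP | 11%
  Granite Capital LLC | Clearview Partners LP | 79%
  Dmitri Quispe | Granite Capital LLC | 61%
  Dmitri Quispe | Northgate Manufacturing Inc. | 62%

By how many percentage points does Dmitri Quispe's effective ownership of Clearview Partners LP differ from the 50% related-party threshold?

Chain via Northgate Manufacturing Inc. (R2): 62% × 11% = 6.82% of Clearview Partners LP.
Chain via Granite Capital LLC (R2): 61% × 79% = 48.19% of Clearview Partners LP.
Aggregating (R1): 6.82% + 48.19% = 55.01%.
55.01% exceeds the 50% threshold by 5.01 percentage points.

5.01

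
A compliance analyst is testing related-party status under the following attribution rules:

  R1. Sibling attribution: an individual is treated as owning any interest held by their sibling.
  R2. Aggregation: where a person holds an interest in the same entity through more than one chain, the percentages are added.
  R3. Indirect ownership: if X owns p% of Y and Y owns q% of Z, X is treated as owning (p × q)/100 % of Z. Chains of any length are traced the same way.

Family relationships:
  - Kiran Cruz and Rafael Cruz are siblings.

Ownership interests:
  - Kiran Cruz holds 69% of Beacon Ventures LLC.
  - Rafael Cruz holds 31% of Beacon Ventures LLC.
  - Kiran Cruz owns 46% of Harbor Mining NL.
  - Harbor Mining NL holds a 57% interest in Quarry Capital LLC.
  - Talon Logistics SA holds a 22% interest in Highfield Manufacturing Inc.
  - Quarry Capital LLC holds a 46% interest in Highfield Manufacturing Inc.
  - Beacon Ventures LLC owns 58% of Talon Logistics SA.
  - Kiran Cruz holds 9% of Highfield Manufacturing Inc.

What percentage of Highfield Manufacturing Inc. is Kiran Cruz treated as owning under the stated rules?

33.8212%

By sibling attribution (R1), Kiran Cruz is treated as also owning Rafael Cruz's interest in Beacon Ventures LLC, giving 69% + 31% = 100%.
Chain via Harbor Mining NL → Quarry Capital LLC (R3): 46% × 57% × 46% = 12.0612% of Highfield Manufacturing Inc.
Chain via Beacon Ventures LLC → Talon Logistics SA (R3): 100% × 58% × 22% = 12.76% of Highfield Manufacturing Inc.
Direct interest in Highfield Manufacturing Inc: 9%.
Aggregating (R2): 12.0612% + 12.76% + 9% = 33.8212%.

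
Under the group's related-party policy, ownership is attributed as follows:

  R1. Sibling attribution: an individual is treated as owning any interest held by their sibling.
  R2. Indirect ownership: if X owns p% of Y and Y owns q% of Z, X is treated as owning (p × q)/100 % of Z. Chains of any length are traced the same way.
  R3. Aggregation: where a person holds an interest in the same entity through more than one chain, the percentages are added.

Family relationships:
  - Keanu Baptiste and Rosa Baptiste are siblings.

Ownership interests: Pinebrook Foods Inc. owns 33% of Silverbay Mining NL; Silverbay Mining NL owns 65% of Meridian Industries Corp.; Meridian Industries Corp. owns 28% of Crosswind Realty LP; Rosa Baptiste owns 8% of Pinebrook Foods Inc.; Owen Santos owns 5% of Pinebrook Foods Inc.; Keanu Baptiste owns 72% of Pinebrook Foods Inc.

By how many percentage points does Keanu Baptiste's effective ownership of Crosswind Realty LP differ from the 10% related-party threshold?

5.1952

By sibling attribution (R1), Keanu Baptiste is treated as also owning Rosa Baptiste's interest in Pinebrook Foods Inc, giving 72% + 8% = 80%.
Chain via Pinebrook Foods Inc. → Silverbay Mining NL → Meridian Industries Corp. (R2): 80% × 33% × 65% × 28% = 4.8048% of Crosswind Realty LP.
4.8048% falls short of the 10% threshold by 5.1952 percentage points.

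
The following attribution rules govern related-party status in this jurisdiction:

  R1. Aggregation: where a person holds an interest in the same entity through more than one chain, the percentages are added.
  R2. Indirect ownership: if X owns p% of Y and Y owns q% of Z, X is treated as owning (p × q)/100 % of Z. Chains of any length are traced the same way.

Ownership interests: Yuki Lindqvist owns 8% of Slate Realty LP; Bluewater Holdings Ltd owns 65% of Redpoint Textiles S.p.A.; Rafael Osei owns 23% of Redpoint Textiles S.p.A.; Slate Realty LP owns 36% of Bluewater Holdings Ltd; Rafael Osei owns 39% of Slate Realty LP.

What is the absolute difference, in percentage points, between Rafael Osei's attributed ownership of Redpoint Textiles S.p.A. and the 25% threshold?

7.126

Chain via Slate Realty LP → Bluewater Holdings Ltd (R2): 39% × 36% × 65% = 9.126% of Redpoint Textiles S.p.A.
Direct interest in Redpoint Textiles S.p.A: 23%.
Aggregating (R1): 9.126% + 23% = 32.126%.
32.126% exceeds the 25% threshold by 7.126 percentage points.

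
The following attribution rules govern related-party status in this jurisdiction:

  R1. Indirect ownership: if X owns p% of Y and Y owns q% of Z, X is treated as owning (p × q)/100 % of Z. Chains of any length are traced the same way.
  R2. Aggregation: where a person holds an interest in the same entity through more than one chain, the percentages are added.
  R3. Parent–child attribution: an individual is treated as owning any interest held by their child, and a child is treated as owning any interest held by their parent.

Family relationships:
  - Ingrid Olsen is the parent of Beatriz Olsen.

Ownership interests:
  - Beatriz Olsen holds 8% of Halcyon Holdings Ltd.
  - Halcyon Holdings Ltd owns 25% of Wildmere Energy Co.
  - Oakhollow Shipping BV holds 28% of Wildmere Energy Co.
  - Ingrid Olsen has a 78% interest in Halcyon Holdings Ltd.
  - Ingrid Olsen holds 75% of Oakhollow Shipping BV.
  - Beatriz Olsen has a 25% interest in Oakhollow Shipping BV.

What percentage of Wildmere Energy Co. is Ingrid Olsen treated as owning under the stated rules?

49.5%

By parent–child attribution (R3), Ingrid Olsen is treated as also owning Beatriz Olsen's interest in Halcyon Holdings Ltd, giving 78% + 8% = 86%.
By parent–child attribution (R3), Ingrid Olsen is treated as also owning Beatriz Olsen's interest in Oakhollow Shipping BV, giving 75% + 25% = 100%.
Chain via Halcyon Holdings Ltd (R1): 86% × 25% = 21.5% of Wildmere Energy Co.
Chain via Oakhollow Shipping BV (R1): 100% × 28% = 28% of Wildmere Energy Co.
Aggregating (R2): 21.5% + 28% = 49.5%.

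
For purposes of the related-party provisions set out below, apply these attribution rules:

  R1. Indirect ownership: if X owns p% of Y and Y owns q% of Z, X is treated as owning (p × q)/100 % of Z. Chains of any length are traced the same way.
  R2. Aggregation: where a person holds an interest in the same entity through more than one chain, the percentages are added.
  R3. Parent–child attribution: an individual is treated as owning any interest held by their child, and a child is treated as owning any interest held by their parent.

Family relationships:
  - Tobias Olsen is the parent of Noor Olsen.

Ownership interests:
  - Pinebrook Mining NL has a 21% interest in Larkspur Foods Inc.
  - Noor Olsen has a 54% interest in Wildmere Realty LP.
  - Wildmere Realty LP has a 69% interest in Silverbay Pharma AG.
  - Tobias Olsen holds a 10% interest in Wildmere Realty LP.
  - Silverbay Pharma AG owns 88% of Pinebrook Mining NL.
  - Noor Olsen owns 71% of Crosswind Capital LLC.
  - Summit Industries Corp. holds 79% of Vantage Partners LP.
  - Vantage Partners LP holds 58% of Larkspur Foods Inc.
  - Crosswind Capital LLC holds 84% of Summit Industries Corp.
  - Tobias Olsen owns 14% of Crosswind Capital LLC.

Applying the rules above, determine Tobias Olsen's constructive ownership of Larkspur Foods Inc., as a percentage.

40.876248%

By parent–child attribution (R3), Tobias Olsen is treated as also owning Noor Olsen's interest in Crosswind Capital LLC, giving 14% + 71% = 85%.
By parent–child attribution (R3), Tobias Olsen is treated as also owning Noor Olsen's interest in Wildmere Realty LP, giving 10% + 54% = 64%.
Chain via Crosswind Capital LLC → Summit Industries Corp. → Vantage Partners LP (R1): 85% × 84% × 79% × 58% = 32.71548% of Larkspur Foods Inc.
Chain via Wildmere Realty LP → Silverbay Pharma AG → Pinebrook Mining NL (R1): 64% × 69% × 88% × 21% = 8.160768% of Larkspur Foods Inc.
Aggregating (R2): 32.71548% + 8.160768% = 40.876248%.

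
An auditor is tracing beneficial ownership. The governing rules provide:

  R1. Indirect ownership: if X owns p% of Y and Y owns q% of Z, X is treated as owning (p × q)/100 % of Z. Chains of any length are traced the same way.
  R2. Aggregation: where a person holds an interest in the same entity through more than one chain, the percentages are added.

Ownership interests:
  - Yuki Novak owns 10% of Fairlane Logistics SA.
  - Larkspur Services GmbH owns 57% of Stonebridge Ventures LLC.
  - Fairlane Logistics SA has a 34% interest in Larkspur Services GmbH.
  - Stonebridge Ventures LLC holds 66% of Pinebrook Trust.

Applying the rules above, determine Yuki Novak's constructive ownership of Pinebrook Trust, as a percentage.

1.27908%

Chain via Fairlane Logistics SA → Larkspur Services GmbH → Stonebridge Ventures LLC (R1): 10% × 34% × 57% × 66% = 1.27908% of Pinebrook Trust.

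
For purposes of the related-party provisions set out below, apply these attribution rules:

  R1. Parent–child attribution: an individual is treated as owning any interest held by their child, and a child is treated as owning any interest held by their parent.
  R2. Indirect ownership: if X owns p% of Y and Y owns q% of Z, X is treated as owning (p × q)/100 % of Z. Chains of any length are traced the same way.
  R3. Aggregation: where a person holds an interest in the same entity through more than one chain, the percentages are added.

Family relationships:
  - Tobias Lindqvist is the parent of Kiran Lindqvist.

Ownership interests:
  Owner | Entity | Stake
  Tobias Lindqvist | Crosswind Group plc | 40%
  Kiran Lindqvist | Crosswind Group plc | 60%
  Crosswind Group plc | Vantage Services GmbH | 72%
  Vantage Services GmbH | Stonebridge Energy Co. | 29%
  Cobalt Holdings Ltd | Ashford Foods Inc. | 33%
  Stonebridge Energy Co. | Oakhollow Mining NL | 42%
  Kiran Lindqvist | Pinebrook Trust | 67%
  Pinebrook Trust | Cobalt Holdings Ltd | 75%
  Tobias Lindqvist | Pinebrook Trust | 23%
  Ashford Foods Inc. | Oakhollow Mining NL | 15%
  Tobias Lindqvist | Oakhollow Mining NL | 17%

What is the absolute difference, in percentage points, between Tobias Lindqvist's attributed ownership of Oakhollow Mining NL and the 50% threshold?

20.88915

By parent–child attribution (R1), Tobias Lindqvist is treated as also owning Kiran Lindqvist's interest in Crosswind Group plc, giving 40% + 60% = 100%.
By parent–child attribution (R1), Tobias Lindqvist is treated as also owning Kiran Lindqvist's interest in Pinebrook Trust, giving 23% + 67% = 90%.
Chain via Crosswind Group plc → Vantage Services GmbH → Stonebridge Energy Co. (R2): 100% × 72% × 29% × 42% = 8.7696% of Oakhollow Mining NL.
Chain via Pinebrook Trust → Cobalt Holdings Ltd → Ashford Foods Inc. (R2): 90% × 75% × 33% × 15% = 3.34125% of Oakhollow Mining NL.
Direct interest in Oakhollow Mining NL: 17%.
Aggregating (R3): 8.7696% + 3.34125% + 17% = 29.11085%.
29.11085% falls short of the 50% threshold by 20.88915 percentage points.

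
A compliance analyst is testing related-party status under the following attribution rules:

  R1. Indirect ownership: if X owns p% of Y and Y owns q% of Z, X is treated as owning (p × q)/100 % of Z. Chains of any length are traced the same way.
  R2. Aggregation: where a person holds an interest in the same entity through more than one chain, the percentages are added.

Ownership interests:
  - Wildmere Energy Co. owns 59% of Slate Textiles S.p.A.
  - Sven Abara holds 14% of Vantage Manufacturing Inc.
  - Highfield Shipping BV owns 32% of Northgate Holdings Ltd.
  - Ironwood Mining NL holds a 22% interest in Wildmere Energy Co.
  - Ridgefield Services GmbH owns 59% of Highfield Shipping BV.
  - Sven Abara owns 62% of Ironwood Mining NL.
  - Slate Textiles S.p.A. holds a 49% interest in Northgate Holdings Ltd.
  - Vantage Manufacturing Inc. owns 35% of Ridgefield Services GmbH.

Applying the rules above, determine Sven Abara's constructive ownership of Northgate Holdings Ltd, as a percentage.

Chain via Vantage Manufacturing Inc. → Ridgefield Services GmbH → Highfield Shipping BV (R1): 14% × 35% × 59% × 32% = 0.92512% of Northgate Holdings Ltd.
Chain via Ironwood Mining NL → Wildmere Energy Co. → Slate Textiles S.p.A. (R1): 62% × 22% × 59% × 49% = 3.943324% of Northgate Holdings Ltd.
Aggregating (R2): 0.92512% + 3.943324% = 4.868444%.

4.868444%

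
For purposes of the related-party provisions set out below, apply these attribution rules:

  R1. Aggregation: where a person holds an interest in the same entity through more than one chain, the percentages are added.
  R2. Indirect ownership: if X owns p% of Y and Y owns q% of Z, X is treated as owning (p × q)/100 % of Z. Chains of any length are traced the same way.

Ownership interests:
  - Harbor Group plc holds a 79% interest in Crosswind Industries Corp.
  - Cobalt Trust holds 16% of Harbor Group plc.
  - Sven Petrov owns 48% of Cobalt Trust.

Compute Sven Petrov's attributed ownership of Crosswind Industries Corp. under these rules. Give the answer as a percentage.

6.0672%

Chain via Cobalt Trust → Harbor Group plc (R2): 48% × 16% × 79% = 6.0672% of Crosswind Industries Corp.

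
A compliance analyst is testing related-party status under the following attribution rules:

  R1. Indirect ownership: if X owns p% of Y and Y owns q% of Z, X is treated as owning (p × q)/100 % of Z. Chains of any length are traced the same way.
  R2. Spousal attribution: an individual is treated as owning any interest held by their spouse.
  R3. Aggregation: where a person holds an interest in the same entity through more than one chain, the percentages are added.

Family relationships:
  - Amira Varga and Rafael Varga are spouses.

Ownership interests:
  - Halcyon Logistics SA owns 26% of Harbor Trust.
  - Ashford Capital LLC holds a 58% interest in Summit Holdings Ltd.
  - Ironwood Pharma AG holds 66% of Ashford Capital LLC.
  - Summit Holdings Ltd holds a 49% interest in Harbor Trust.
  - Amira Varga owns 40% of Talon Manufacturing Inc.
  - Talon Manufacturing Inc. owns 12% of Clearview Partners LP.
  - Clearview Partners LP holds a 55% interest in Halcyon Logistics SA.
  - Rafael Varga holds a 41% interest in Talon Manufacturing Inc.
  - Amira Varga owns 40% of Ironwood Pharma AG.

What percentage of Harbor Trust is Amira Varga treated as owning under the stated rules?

8.89284%

By spousal attribution (R2), Amira Varga is treated as also owning Rafael Varga's interest in Talon Manufacturing Inc, giving 40% + 41% = 81%.
Chain via Ironwood Pharma AG → Ashford Capital LLC → Summit Holdings Ltd (R1): 40% × 66% × 58% × 49% = 7.50288% of Harbor Trust.
Chain via Talon Manufacturing Inc. → Clearview Partners LP → Halcyon Logistics SA (R1): 81% × 12% × 55% × 26% = 1.38996% of Harbor Trust.
Aggregating (R3): 7.50288% + 1.38996% = 8.89284%.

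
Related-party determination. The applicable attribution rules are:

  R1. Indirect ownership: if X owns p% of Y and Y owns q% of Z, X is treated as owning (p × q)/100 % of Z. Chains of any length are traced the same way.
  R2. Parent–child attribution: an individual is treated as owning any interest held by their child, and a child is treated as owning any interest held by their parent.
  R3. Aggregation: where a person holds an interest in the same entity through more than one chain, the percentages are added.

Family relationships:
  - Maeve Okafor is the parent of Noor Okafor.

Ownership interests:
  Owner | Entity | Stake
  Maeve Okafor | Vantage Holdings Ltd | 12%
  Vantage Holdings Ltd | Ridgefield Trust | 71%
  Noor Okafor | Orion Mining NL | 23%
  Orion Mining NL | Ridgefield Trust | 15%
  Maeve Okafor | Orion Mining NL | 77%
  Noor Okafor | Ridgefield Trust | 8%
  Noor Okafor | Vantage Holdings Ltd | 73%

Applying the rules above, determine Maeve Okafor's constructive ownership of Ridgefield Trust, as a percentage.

By parent–child attribution (R2), Maeve Okafor is treated as also owning Noor Okafor's interest in Vantage Holdings Ltd, giving 12% + 73% = 85%.
By parent–child attribution (R2), Maeve Okafor is treated as also owning Noor Okafor's interest in Orion Mining NL, giving 77% + 23% = 100%.
By parent–child attribution (R2), Maeve Okafor is treated as owning Noor Okafor's 8% interest in Ridgefield Trust.
Chain via Vantage Holdings Ltd (R1): 85% × 71% = 60.35% of Ridgefield Trust.
Chain via Orion Mining NL (R1): 100% × 15% = 15% of Ridgefield Trust.
Direct interest in Ridgefield Trust: 8%.
Aggregating (R3): 60.35% + 15% + 8% = 83.35%.

83.35%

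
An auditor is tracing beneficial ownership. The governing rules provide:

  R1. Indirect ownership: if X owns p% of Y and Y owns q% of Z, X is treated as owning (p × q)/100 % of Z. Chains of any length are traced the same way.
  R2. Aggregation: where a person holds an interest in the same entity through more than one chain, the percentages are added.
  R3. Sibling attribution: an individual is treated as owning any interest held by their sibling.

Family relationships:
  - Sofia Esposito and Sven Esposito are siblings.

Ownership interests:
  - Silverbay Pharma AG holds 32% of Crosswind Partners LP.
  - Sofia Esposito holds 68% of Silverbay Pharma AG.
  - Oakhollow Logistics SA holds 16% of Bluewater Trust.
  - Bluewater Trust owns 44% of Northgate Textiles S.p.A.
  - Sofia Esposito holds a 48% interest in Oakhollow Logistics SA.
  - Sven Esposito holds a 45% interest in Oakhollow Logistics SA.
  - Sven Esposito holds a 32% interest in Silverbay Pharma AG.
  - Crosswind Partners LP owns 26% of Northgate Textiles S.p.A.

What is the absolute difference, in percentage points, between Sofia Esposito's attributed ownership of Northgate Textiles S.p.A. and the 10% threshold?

By sibling attribution (R3), Sofia Esposito is treated as also owning Sven Esposito's interest in Silverbay Pharma AG, giving 68% + 32% = 100%.
By sibling attribution (R3), Sofia Esposito is treated as also owning Sven Esposito's interest in Oakhollow Logistics SA, giving 48% + 45% = 93%.
Chain via Silverbay Pharma AG → Crosswind Partners LP (R1): 100% × 32% × 26% = 8.32% of Northgate Textiles S.p.A.
Chain via Oakhollow Logistics SA → Bluewater Trust (R1): 93% × 16% × 44% = 6.5472% of Northgate Textiles S.p.A.
Aggregating (R2): 8.32% + 6.5472% = 14.8672%.
14.8672% exceeds the 10% threshold by 4.8672 percentage points.

4.8672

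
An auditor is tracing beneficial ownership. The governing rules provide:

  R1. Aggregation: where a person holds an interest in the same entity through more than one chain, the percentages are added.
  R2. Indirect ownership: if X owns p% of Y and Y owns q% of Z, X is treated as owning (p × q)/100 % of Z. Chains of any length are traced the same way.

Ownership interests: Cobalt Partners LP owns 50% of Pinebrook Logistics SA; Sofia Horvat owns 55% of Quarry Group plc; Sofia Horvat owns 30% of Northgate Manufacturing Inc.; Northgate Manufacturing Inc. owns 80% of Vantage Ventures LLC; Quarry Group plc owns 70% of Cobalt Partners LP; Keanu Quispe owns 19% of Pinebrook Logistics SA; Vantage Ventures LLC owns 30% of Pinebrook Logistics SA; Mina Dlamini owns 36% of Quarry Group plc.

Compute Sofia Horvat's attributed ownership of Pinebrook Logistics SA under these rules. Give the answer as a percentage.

Chain via Quarry Group plc → Cobalt Partners LP (R2): 55% × 70% × 50% = 19.25% of Pinebrook Logistics SA.
Chain via Northgate Manufacturing Inc. → Vantage Ventures LLC (R2): 30% × 80% × 30% = 7.2% of Pinebrook Logistics SA.
Aggregating (R1): 19.25% + 7.2% = 26.45%.

26.45%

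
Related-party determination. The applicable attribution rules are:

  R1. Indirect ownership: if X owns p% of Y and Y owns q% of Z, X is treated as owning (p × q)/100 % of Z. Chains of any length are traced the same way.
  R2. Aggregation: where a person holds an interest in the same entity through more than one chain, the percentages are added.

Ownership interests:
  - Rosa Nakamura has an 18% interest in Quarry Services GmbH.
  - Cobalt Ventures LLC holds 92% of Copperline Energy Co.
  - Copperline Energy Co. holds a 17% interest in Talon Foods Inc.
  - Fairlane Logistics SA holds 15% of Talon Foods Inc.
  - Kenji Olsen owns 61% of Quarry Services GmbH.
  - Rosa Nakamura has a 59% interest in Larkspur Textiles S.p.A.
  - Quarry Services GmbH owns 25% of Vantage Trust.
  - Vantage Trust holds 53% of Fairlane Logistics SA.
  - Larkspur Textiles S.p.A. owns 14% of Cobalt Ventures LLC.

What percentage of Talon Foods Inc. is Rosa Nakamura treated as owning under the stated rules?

Chain via Quarry Services GmbH → Vantage Trust → Fairlane Logistics SA (R1): 18% × 25% × 53% × 15% = 0.35775% of Talon Foods Inc.
Chain via Larkspur Textiles S.p.A. → Cobalt Ventures LLC → Copperline Energy Co. (R1): 59% × 14% × 92% × 17% = 1.291864% of Talon Foods Inc.
Aggregating (R2): 0.35775% + 1.291864% = 1.649614%.

1.649614%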